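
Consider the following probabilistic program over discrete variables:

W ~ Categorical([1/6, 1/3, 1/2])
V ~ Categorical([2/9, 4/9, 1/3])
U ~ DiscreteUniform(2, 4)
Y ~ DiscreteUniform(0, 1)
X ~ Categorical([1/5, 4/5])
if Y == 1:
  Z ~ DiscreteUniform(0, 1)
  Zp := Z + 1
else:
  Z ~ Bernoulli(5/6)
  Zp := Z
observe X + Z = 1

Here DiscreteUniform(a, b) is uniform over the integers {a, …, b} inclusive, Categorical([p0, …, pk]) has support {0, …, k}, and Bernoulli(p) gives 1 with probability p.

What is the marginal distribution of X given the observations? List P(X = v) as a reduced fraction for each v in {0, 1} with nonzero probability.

P(X=0) = 1/3, P(X=1) = 2/3

Enumerate traces; 108 have nonzero weight after conditioning:
  (W=0, V=0, U=2, Y=0, X=0, Z=1) weight 1/972
  (W=0, V=0, U=2, Y=0, X=1, Z=0) weight 1/1215
  (W=0, V=0, U=2, Y=1, X=0, Z=1) weight 1/1620
  (W=0, V=0, U=2, Y=1, X=1, Z=0) weight 1/405
  (W=0, V=0, U=3, Y=0, X=0, Z=1) weight 1/972
  (W=0, V=0, U=3, Y=0, X=1, Z=0) weight 1/1215
  (W=0, V=0, U=3, Y=1, X=0, Z=1) weight 1/1620
  (W=0, V=0, U=3, Y=1, X=1, Z=0) weight 1/405
  … 100 more
Group by X:
  weight(X=0) = 2/15
  weight(X=1) = 4/15
Total weight = 2/15 + 4/15 = 2/5
P(X=0 | obs) = 2/15 / 2/5 = 1/3
P(X=1 | obs) = 4/15 / 2/5 = 2/3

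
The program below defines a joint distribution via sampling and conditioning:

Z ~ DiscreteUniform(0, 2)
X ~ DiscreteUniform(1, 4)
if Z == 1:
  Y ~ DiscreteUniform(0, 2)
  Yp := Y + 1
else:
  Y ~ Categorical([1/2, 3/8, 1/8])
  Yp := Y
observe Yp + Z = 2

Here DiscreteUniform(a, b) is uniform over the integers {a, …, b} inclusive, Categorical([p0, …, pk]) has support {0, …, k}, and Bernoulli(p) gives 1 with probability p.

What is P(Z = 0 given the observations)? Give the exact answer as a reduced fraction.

P(Z = 0 | obs) = 3/23

Enumerate traces; 12 have nonzero weight after conditioning:
  (Z=0, X=1, Y=2) weight 1/96
  (Z=0, X=2, Y=2) weight 1/96
  (Z=0, X=3, Y=2) weight 1/96
  (Z=0, X=4, Y=2) weight 1/96
  (Z=1, X=1, Y=0) weight 1/36
  (Z=1, X=2, Y=0) weight 1/36
  (Z=1, X=3, Y=0) weight 1/36
  (Z=1, X=4, Y=0) weight 1/36
  (Z=2, X=1, Y=0) weight 1/24
  … 3 more
Group by Z:
  weight(Z=0) = 1/24
  weight(Z=1) = 1/9
  weight(Z=2) = 1/6
Total weight = 1/24 + 1/9 + 1/6 = 23/72
P(Z=0 | obs) = 1/24 / 23/72 = 3/23
P(Z=1 | obs) = 1/9 / 23/72 = 8/23
P(Z=2 | obs) = 1/6 / 23/72 = 12/23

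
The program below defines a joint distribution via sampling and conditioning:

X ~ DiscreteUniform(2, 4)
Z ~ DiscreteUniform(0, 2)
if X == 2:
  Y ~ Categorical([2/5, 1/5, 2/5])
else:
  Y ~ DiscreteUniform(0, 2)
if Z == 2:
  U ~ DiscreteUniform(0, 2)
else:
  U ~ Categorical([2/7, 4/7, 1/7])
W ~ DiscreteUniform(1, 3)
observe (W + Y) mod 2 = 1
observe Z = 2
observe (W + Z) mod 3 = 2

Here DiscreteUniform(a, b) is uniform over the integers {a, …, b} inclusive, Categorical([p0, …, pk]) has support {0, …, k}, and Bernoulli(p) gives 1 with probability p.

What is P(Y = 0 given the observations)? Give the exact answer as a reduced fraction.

Enumerate traces; 18 have nonzero weight after conditioning:
  (X=2, Z=2, Y=0, U=0, W=3) weight 2/405
  (X=2, Z=2, Y=0, U=1, W=3) weight 2/405
  (X=2, Z=2, Y=0, U=2, W=3) weight 2/405
  (X=2, Z=2, Y=2, U=0, W=3) weight 2/405
  (X=2, Z=2, Y=2, U=1, W=3) weight 2/405
  (X=2, Z=2, Y=2, U=2, W=3) weight 2/405
  (X=3, Z=2, Y=0, U=0, W=3) weight 1/243
  (X=3, Z=2, Y=0, U=1, W=3) weight 1/243
  … 10 more
Group by Y:
  weight(Y=0) = 16/405
  weight(Y=2) = 16/405
Total weight = 16/405 + 16/405 = 32/405
P(Y=0 | obs) = 16/405 / 32/405 = 1/2
P(Y=2 | obs) = 16/405 / 32/405 = 1/2

P(Y = 0 | obs) = 1/2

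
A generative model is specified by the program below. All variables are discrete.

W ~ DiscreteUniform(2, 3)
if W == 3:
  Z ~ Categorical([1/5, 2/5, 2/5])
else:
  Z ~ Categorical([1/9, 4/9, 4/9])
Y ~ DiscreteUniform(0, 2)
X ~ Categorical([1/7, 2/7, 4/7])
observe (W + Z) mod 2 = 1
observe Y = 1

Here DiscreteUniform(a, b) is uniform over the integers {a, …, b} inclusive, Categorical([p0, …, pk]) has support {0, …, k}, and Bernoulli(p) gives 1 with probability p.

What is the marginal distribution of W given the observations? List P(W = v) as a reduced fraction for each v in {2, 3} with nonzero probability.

P(W=2) = 20/47, P(W=3) = 27/47

Enumerate traces; 9 have nonzero weight after conditioning:
  (W=2, Z=1, Y=1, X=0) weight 2/189
  (W=2, Z=1, Y=1, X=1) weight 4/189
  (W=2, Z=1, Y=1, X=2) weight 8/189
  (W=3, Z=0, Y=1, X=0) weight 1/210
  (W=3, Z=0, Y=1, X=1) weight 1/105
  (W=3, Z=0, Y=1, X=2) weight 2/105
  (W=3, Z=2, Y=1, X=0) weight 1/105
  (W=3, Z=2, Y=1, X=1) weight 2/105
  … 1 more
Group by W:
  weight(W=2) = 2/27
  weight(W=3) = 1/10
Total weight = 2/27 + 1/10 = 47/270
P(W=2 | obs) = 2/27 / 47/270 = 20/47
P(W=3 | obs) = 1/10 / 47/270 = 27/47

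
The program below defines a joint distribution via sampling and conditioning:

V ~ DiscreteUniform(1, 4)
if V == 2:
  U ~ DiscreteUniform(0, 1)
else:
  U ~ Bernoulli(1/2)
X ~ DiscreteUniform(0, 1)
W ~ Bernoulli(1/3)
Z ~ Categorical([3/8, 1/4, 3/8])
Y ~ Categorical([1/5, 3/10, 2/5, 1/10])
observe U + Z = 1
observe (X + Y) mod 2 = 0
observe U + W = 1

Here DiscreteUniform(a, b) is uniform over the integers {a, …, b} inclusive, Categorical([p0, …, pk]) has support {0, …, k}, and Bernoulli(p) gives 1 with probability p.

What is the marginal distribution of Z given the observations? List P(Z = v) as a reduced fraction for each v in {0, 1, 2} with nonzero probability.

P(Z=0) = 3/4, P(Z=1) = 1/4

Enumerate traces; 32 have nonzero weight after conditioning:
  (V=1, U=0, X=0, W=1, Z=1, Y=0) weight 1/960
  (V=1, U=0, X=0, W=1, Z=1, Y=2) weight 1/480
  (V=1, U=0, X=1, W=1, Z=1, Y=1) weight 1/640
  (V=1, U=0, X=1, W=1, Z=1, Y=3) weight 1/1920
  (V=1, U=1, X=0, W=0, Z=0, Y=0) weight 1/320
  (V=1, U=1, X=0, W=0, Z=0, Y=2) weight 1/160
  (V=1, U=1, X=1, W=0, Z=0, Y=1) weight 3/640
  (V=1, U=1, X=1, W=0, Z=0, Y=3) weight 1/640
  … 24 more
Group by Z:
  weight(Z=0) = 1/16
  weight(Z=1) = 1/48
Total weight = 1/16 + 1/48 = 1/12
P(Z=0 | obs) = 1/16 / 1/12 = 3/4
P(Z=1 | obs) = 1/48 / 1/12 = 1/4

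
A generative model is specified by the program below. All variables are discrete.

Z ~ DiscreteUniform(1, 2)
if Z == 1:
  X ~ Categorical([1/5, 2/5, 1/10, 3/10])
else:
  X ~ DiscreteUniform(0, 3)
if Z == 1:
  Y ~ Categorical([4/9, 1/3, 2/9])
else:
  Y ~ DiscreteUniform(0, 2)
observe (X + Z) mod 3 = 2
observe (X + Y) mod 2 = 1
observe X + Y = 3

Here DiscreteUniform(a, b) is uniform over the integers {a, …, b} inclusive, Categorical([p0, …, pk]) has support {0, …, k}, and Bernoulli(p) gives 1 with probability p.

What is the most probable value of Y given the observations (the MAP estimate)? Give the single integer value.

Enumerate traces; 2 have nonzero weight after conditioning:
  (Z=1, X=1, Y=2) weight 2/45
  (Z=2, X=3, Y=0) weight 1/24
Group by Y:
  weight(Y=0) = 1/24
  weight(Y=2) = 2/45
Total weight = 1/24 + 2/45 = 31/360
P(Y=0 | obs) = 1/24 / 31/360 = 15/31
P(Y=2 | obs) = 2/45 / 31/360 = 16/31
argmax = 2

argmax_v P(Y = v | obs) = 2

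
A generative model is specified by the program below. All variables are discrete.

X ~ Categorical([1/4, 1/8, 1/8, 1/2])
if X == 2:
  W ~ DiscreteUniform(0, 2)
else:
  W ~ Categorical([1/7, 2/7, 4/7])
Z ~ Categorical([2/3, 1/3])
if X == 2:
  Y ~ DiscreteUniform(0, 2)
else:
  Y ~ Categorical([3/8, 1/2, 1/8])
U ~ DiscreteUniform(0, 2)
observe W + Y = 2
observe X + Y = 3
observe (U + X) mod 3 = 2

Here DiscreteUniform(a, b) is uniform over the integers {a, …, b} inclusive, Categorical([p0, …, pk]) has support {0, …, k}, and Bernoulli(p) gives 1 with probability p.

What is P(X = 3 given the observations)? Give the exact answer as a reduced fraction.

Enumerate traces; 6 have nonzero weight after conditioning:
  (X=1, W=0, Z=0, Y=2, U=1) weight 1/2016
  (X=1, W=0, Z=1, Y=2, U=1) weight 1/4032
  (X=2, W=1, Z=0, Y=1, U=0) weight 1/324
  (X=2, W=1, Z=1, Y=1, U=0) weight 1/648
  (X=3, W=2, Z=0, Y=0, U=2) weight 1/42
  (X=3, W=2, Z=1, Y=0, U=2) weight 1/84
Group by X:
  weight(X=1) = 1/1344
  weight(X=2) = 1/216
  weight(X=3) = 1/28
Total weight = 1/1344 + 1/216 + 1/28 = 71/1728
P(X=1 | obs) = 1/1344 / 71/1728 = 9/497
P(X=2 | obs) = 1/216 / 71/1728 = 8/71
P(X=3 | obs) = 1/28 / 71/1728 = 432/497

P(X = 3 | obs) = 432/497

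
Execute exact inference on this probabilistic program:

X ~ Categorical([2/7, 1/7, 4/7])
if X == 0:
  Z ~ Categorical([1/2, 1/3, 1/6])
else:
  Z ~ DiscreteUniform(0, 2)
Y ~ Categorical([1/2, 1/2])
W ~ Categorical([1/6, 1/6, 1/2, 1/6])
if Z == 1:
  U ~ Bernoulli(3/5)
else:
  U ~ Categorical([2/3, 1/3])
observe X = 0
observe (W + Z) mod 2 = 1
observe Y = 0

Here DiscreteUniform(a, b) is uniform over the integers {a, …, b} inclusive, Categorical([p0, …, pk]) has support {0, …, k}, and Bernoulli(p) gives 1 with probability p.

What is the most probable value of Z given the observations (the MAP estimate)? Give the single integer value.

argmax_v P(Z = v | obs) = 1

Enumerate traces; 12 have nonzero weight after conditioning:
  (X=0, Z=0, Y=0, W=1, U=0) weight 1/126
  (X=0, Z=0, Y=0, W=1, U=1) weight 1/252
  (X=0, Z=0, Y=0, W=3, U=0) weight 1/126
  (X=0, Z=0, Y=0, W=3, U=1) weight 1/252
  (X=0, Z=1, Y=0, W=0, U=0) weight 1/315
  (X=0, Z=1, Y=0, W=0, U=1) weight 1/210
  (X=0, Z=1, Y=0, W=2, U=0) weight 1/105
  (X=0, Z=1, Y=0, W=2, U=1) weight 1/70
  (X=0, Z=2, Y=0, W=1, U=0) weight 1/378
  … 3 more
Group by Z:
  weight(Z=0) = 1/42
  weight(Z=1) = 2/63
  weight(Z=2) = 1/126
Total weight = 1/42 + 2/63 + 1/126 = 4/63
P(Z=0 | obs) = 1/42 / 4/63 = 3/8
P(Z=1 | obs) = 2/63 / 4/63 = 1/2
P(Z=2 | obs) = 1/126 / 4/63 = 1/8
argmax = 1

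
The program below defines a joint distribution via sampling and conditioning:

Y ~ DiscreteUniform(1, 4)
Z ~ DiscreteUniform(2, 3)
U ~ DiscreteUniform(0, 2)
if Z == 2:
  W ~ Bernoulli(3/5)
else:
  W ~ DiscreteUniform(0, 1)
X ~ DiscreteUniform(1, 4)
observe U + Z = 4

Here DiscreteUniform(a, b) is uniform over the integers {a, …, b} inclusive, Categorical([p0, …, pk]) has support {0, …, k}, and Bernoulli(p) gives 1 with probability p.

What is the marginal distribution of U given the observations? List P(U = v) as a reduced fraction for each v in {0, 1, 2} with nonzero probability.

Enumerate traces; 64 have nonzero weight after conditioning:
  (Y=1, Z=2, U=2, W=0, X=1) weight 1/240
  (Y=1, Z=2, U=2, W=0, X=2) weight 1/240
  (Y=1, Z=2, U=2, W=0, X=3) weight 1/240
  (Y=1, Z=2, U=2, W=0, X=4) weight 1/240
  (Y=1, Z=2, U=2, W=1, X=1) weight 1/160
  (Y=1, Z=2, U=2, W=1, X=2) weight 1/160
  (Y=1, Z=2, U=2, W=1, X=3) weight 1/160
  (Y=1, Z=2, U=2, W=1, X=4) weight 1/160
  (Y=1, Z=3, U=1, W=0, X=1) weight 1/192
  … 55 more
Group by U:
  weight(U=1) = 1/6
  weight(U=2) = 1/6
Total weight = 1/6 + 1/6 = 1/3
P(U=1 | obs) = 1/6 / 1/3 = 1/2
P(U=2 | obs) = 1/6 / 1/3 = 1/2

P(U=1) = 1/2, P(U=2) = 1/2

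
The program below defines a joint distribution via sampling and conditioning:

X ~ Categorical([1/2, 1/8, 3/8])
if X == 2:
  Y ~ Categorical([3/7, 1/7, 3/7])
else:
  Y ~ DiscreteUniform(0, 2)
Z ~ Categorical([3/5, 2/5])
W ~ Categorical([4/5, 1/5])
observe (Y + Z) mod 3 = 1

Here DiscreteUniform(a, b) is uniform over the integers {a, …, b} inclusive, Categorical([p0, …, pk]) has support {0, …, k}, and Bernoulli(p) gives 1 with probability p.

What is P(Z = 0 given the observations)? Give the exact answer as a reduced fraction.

Enumerate traces; 12 have nonzero weight after conditioning:
  (X=0, Y=0, Z=1, W=0) weight 4/75
  (X=0, Y=0, Z=1, W=1) weight 1/75
  (X=0, Y=1, Z=0, W=0) weight 2/25
  (X=0, Y=1, Z=0, W=1) weight 1/50
  (X=1, Y=0, Z=1, W=0) weight 1/75
  (X=1, Y=0, Z=1, W=1) weight 1/300
  (X=1, Y=1, Z=0, W=0) weight 1/50
  (X=1, Y=1, Z=0, W=1) weight 1/200
  … 4 more
Group by Z:
  weight(Z=0) = 11/70
  weight(Z=1) = 31/210
Total weight = 11/70 + 31/210 = 32/105
P(Z=0 | obs) = 11/70 / 32/105 = 33/64
P(Z=1 | obs) = 31/210 / 32/105 = 31/64

P(Z = 0 | obs) = 33/64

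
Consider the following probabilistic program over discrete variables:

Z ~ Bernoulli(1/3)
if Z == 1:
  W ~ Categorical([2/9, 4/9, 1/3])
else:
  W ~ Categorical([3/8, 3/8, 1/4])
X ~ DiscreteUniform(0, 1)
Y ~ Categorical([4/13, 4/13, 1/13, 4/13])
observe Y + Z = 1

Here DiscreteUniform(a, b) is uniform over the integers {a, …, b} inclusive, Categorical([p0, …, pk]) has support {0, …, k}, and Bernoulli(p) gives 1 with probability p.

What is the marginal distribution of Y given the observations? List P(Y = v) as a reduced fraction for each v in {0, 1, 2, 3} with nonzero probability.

P(Y=0) = 1/3, P(Y=1) = 2/3

Enumerate traces; 12 have nonzero weight after conditioning:
  (Z=0, W=0, X=0, Y=1) weight 1/26
  (Z=0, W=0, X=1, Y=1) weight 1/26
  (Z=0, W=1, X=0, Y=1) weight 1/26
  (Z=0, W=1, X=1, Y=1) weight 1/26
  (Z=0, W=2, X=0, Y=1) weight 1/39
  (Z=0, W=2, X=1, Y=1) weight 1/39
  (Z=1, W=0, X=0, Y=0) weight 4/351
  (Z=1, W=0, X=1, Y=0) weight 4/351
  … 4 more
Group by Y:
  weight(Y=0) = 4/39
  weight(Y=1) = 8/39
Total weight = 4/39 + 8/39 = 4/13
P(Y=0 | obs) = 4/39 / 4/13 = 1/3
P(Y=1 | obs) = 8/39 / 4/13 = 2/3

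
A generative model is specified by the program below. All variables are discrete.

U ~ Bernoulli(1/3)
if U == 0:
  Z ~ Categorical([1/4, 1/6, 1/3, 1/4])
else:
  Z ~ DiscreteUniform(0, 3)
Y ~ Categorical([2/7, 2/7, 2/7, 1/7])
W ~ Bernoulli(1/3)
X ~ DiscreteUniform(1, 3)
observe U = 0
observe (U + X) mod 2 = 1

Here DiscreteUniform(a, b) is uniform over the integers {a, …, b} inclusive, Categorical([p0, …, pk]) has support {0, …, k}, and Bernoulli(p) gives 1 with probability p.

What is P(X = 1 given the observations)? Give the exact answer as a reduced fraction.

P(X = 1 | obs) = 1/2

Enumerate traces; 64 have nonzero weight after conditioning:
  (U=0, Z=0, Y=0, W=0, X=1) weight 2/189
  (U=0, Z=0, Y=0, W=0, X=3) weight 2/189
  (U=0, Z=0, Y=0, W=1, X=1) weight 1/189
  (U=0, Z=0, Y=0, W=1, X=3) weight 1/189
  (U=0, Z=0, Y=1, W=0, X=1) weight 2/189
  (U=0, Z=0, Y=1, W=0, X=3) weight 2/189
  (U=0, Z=0, Y=1, W=1, X=1) weight 1/189
  (U=0, Z=0, Y=1, W=1, X=3) weight 1/189
  … 56 more
Group by X:
  weight(X=1) = 2/9
  weight(X=3) = 2/9
Total weight = 2/9 + 2/9 = 4/9
P(X=1 | obs) = 2/9 / 4/9 = 1/2
P(X=3 | obs) = 2/9 / 4/9 = 1/2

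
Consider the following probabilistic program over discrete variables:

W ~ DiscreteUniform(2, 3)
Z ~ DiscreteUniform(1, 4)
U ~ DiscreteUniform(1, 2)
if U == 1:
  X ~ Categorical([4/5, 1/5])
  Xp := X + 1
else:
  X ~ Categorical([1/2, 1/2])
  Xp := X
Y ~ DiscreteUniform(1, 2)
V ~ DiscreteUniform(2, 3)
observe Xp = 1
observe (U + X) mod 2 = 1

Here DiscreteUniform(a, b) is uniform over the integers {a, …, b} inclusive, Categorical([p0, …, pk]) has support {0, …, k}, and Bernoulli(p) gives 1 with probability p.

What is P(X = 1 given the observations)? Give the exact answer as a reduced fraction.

Enumerate traces; 64 have nonzero weight after conditioning:
  (W=2, Z=1, U=1, X=0, Y=1, V=2) weight 1/80
  (W=2, Z=1, U=1, X=0, Y=1, V=3) weight 1/80
  (W=2, Z=1, U=1, X=0, Y=2, V=2) weight 1/80
  (W=2, Z=1, U=1, X=0, Y=2, V=3) weight 1/80
  (W=2, Z=1, U=2, X=1, Y=1, V=2) weight 1/128
  (W=2, Z=1, U=2, X=1, Y=1, V=3) weight 1/128
  (W=2, Z=1, U=2, X=1, Y=2, V=2) weight 1/128
  (W=2, Z=1, U=2, X=1, Y=2, V=3) weight 1/128
  … 56 more
Group by X:
  weight(X=0) = 2/5
  weight(X=1) = 1/4
Total weight = 2/5 + 1/4 = 13/20
P(X=0 | obs) = 2/5 / 13/20 = 8/13
P(X=1 | obs) = 1/4 / 13/20 = 5/13

P(X = 1 | obs) = 5/13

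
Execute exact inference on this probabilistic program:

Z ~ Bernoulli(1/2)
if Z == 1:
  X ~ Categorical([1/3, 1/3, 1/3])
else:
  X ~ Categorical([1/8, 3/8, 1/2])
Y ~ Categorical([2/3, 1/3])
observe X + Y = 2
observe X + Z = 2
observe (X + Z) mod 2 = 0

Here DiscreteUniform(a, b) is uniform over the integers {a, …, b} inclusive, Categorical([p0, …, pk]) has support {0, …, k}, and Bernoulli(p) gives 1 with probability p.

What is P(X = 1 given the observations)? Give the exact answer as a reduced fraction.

P(X = 1 | obs) = 1/4

Enumerate traces; 2 have nonzero weight after conditioning:
  (Z=0, X=2, Y=0) weight 1/6
  (Z=1, X=1, Y=1) weight 1/18
Group by X:
  weight(X=1) = 1/18
  weight(X=2) = 1/6
Total weight = 1/18 + 1/6 = 2/9
P(X=1 | obs) = 1/18 / 2/9 = 1/4
P(X=2 | obs) = 1/6 / 2/9 = 3/4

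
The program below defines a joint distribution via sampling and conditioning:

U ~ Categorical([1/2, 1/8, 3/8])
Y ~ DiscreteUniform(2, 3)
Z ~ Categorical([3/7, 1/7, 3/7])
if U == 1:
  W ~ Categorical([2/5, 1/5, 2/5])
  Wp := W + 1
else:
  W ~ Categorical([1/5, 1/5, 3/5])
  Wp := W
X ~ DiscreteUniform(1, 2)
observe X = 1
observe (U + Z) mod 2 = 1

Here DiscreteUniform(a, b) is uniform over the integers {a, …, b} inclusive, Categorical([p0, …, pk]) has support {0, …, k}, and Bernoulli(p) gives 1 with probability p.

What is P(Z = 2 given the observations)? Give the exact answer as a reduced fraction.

Enumerate traces; 24 have nonzero weight after conditioning:
  (U=0, Y=2, Z=1, W=0, X=1) weight 1/280
  (U=0, Y=2, Z=1, W=1, X=1) weight 1/280
  (U=0, Y=2, Z=1, W=2, X=1) weight 3/280
  (U=0, Y=3, Z=1, W=0, X=1) weight 1/280
  (U=0, Y=3, Z=1, W=1, X=1) weight 1/280
  (U=0, Y=3, Z=1, W=2, X=1) weight 3/280
  (U=1, Y=2, Z=0, W=0, X=1) weight 3/560
  (U=1, Y=2, Z=0, W=1, X=1) weight 3/1120
  (U=1, Y=2, Z=2, W=0, X=1) weight 3/560
  … 15 more
Group by Z:
  weight(Z=0) = 3/112
  weight(Z=1) = 1/16
  weight(Z=2) = 3/112
Total weight = 3/112 + 1/16 + 3/112 = 13/112
P(Z=0 | obs) = 3/112 / 13/112 = 3/13
P(Z=1 | obs) = 1/16 / 13/112 = 7/13
P(Z=2 | obs) = 3/112 / 13/112 = 3/13

P(Z = 2 | obs) = 3/13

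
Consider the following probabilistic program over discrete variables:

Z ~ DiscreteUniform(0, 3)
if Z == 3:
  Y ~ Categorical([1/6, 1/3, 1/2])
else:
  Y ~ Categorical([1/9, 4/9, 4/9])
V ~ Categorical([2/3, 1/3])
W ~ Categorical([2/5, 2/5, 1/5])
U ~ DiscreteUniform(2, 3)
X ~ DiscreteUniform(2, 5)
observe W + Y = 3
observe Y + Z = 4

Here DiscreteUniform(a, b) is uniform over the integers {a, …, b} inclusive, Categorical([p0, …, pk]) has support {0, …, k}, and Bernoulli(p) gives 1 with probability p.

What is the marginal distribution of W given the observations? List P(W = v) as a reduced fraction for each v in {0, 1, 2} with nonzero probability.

P(W=1) = 8/11, P(W=2) = 3/11

Enumerate traces; 32 have nonzero weight after conditioning:
  (Z=2, Y=2, V=0, W=1, U=2, X=2) weight 1/270
  (Z=2, Y=2, V=0, W=1, U=2, X=3) weight 1/270
  (Z=2, Y=2, V=0, W=1, U=2, X=4) weight 1/270
  (Z=2, Y=2, V=0, W=1, U=2, X=5) weight 1/270
  (Z=2, Y=2, V=0, W=1, U=3, X=2) weight 1/270
  (Z=2, Y=2, V=0, W=1, U=3, X=3) weight 1/270
  (Z=2, Y=2, V=0, W=1, U=3, X=4) weight 1/270
  (Z=2, Y=2, V=0, W=1, U=3, X=5) weight 1/270
  (Z=3, Y=1, V=0, W=2, U=2, X=2) weight 1/720
  … 23 more
Group by W:
  weight(W=1) = 2/45
  weight(W=2) = 1/60
Total weight = 2/45 + 1/60 = 11/180
P(W=1 | obs) = 2/45 / 11/180 = 8/11
P(W=2 | obs) = 1/60 / 11/180 = 3/11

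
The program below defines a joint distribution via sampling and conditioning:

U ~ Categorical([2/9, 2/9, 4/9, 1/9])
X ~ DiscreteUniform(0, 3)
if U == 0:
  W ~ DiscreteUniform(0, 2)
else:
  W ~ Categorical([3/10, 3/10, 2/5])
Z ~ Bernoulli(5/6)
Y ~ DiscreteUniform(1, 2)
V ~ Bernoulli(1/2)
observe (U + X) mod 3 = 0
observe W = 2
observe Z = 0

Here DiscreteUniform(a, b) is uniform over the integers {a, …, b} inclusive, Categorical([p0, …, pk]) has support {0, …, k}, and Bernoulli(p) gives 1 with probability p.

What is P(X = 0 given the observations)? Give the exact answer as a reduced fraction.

P(X = 0 | obs) = 4/17

Enumerate traces; 24 have nonzero weight after conditioning:
  (U=0, X=0, W=2, Z=0, Y=1, V=0) weight 1/1296
  (U=0, X=0, W=2, Z=0, Y=1, V=1) weight 1/1296
  (U=0, X=0, W=2, Z=0, Y=2, V=0) weight 1/1296
  (U=0, X=0, W=2, Z=0, Y=2, V=1) weight 1/1296
  (U=0, X=3, W=2, Z=0, Y=1, V=0) weight 1/1296
  (U=0, X=3, W=2, Z=0, Y=1, V=1) weight 1/1296
  (U=0, X=3, W=2, Z=0, Y=2, V=0) weight 1/1296
  (U=0, X=3, W=2, Z=0, Y=2, V=1) weight 1/1296
  (U=1, X=2, W=2, Z=0, Y=1, V=0) weight 1/1080
  (U=2, X=1, W=2, Z=0, Y=1, V=0) weight 1/540
  … 14 more
Group by X:
  weight(X=0) = 2/405
  weight(X=1) = 1/135
  weight(X=2) = 1/270
  weight(X=3) = 2/405
Total weight = 2/405 + 1/135 + 1/270 + 2/405 = 17/810
P(X=0 | obs) = 2/405 / 17/810 = 4/17
P(X=1 | obs) = 1/135 / 17/810 = 6/17
P(X=2 | obs) = 1/270 / 17/810 = 3/17
P(X=3 | obs) = 2/405 / 17/810 = 4/17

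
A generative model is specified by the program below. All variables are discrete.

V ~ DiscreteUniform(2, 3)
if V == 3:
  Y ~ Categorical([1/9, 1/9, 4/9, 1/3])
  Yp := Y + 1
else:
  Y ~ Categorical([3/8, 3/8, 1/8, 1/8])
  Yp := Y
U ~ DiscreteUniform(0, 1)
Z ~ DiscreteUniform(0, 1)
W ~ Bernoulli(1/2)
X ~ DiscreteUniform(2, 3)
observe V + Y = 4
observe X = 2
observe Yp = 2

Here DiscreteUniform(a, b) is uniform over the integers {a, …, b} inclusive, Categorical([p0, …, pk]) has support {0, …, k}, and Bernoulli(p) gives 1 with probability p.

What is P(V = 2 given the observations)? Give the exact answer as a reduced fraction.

Enumerate traces; 16 have nonzero weight after conditioning:
  (V=2, Y=2, U=0, Z=0, W=0, X=2) weight 1/256
  (V=2, Y=2, U=0, Z=0, W=1, X=2) weight 1/256
  (V=2, Y=2, U=0, Z=1, W=0, X=2) weight 1/256
  (V=2, Y=2, U=0, Z=1, W=1, X=2) weight 1/256
  (V=2, Y=2, U=1, Z=0, W=0, X=2) weight 1/256
  (V=2, Y=2, U=1, Z=0, W=1, X=2) weight 1/256
  (V=2, Y=2, U=1, Z=1, W=0, X=2) weight 1/256
  (V=2, Y=2, U=1, Z=1, W=1, X=2) weight 1/256
  (V=3, Y=1, U=0, Z=0, W=0, X=2) weight 1/288
  … 7 more
Group by V:
  weight(V=2) = 1/32
  weight(V=3) = 1/36
Total weight = 1/32 + 1/36 = 17/288
P(V=2 | obs) = 1/32 / 17/288 = 9/17
P(V=3 | obs) = 1/36 / 17/288 = 8/17

P(V = 2 | obs) = 9/17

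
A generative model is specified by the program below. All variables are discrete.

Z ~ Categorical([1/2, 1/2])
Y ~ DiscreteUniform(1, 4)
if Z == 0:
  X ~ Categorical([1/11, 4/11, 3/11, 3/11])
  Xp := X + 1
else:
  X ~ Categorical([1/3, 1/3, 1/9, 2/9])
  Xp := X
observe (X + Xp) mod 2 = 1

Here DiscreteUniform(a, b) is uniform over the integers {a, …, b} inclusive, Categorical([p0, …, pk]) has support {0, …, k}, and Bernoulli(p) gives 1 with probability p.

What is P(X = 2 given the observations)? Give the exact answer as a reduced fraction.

Enumerate traces; 16 have nonzero weight after conditioning:
  (Z=0, Y=1, X=0) weight 1/88
  (Z=0, Y=1, X=1) weight 1/22
  (Z=0, Y=1, X=2) weight 3/88
  (Z=0, Y=1, X=3) weight 3/88
  (Z=0, Y=2, X=0) weight 1/88
  (Z=0, Y=2, X=1) weight 1/22
  (Z=0, Y=2, X=2) weight 3/88
  (Z=0, Y=2, X=3) weight 3/88
  … 8 more
Group by X:
  weight(X=0) = 1/22
  weight(X=1) = 2/11
  weight(X=2) = 3/22
  weight(X=3) = 3/22
Total weight = 1/22 + 2/11 + 3/22 + 3/22 = 1/2
P(X=0 | obs) = 1/22 / 1/2 = 1/11
P(X=1 | obs) = 2/11 / 1/2 = 4/11
P(X=2 | obs) = 3/22 / 1/2 = 3/11
P(X=3 | obs) = 3/22 / 1/2 = 3/11

P(X = 2 | obs) = 3/11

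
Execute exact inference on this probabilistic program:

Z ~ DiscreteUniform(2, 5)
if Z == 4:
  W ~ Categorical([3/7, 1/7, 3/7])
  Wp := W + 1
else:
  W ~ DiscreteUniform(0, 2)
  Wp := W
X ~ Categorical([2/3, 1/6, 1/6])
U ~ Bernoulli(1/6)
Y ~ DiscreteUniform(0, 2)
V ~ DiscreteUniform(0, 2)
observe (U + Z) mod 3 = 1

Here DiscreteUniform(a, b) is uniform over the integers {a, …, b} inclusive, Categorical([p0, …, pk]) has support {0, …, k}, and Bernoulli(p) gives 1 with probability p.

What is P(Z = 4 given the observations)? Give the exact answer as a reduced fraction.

Enumerate traces; 162 have nonzero weight after conditioning:
  (Z=3, W=0, X=0, U=1, Y=0, V=0) weight 1/972
  (Z=3, W=0, X=0, U=1, Y=0, V=1) weight 1/972
  (Z=3, W=0, X=0, U=1, Y=0, V=2) weight 1/972
  (Z=3, W=0, X=0, U=1, Y=1, V=0) weight 1/972
  (Z=3, W=0, X=0, U=1, Y=1, V=1) weight 1/972
  (Z=3, W=0, X=0, U=1, Y=1, V=2) weight 1/972
  (Z=3, W=0, X=0, U=1, Y=2, V=0) weight 1/972
  (Z=3, W=0, X=0, U=1, Y=2, V=1) weight 1/972
  (Z=4, W=0, X=0, U=0, Y=0, V=0) weight 5/756
  … 153 more
Group by Z:
  weight(Z=3) = 1/24
  weight(Z=4) = 5/24
Total weight = 1/24 + 5/24 = 1/4
P(Z=3 | obs) = 1/24 / 1/4 = 1/6
P(Z=4 | obs) = 5/24 / 1/4 = 5/6

P(Z = 4 | obs) = 5/6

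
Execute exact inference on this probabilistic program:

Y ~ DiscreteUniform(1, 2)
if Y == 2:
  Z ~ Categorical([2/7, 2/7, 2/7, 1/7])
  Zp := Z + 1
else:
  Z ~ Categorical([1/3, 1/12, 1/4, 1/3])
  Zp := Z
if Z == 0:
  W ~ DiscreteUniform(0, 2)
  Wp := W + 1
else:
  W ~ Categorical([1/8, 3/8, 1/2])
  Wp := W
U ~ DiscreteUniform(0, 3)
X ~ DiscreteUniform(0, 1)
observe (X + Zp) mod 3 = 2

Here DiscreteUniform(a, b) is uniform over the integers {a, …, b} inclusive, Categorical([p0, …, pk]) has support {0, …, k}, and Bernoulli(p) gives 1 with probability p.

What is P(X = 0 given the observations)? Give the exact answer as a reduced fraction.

Enumerate traces; 60 have nonzero weight after conditioning:
  (Y=1, Z=1, W=0, U=0, X=1) weight 1/1536
  (Y=1, Z=1, W=0, U=1, X=1) weight 1/1536
  (Y=1, Z=1, W=0, U=2, X=1) weight 1/1536
  (Y=1, Z=1, W=0, U=3, X=1) weight 1/1536
  (Y=1, Z=1, W=1, U=0, X=1) weight 1/512
  (Y=1, Z=1, W=1, U=1, X=1) weight 1/512
  (Y=1, Z=1, W=1, U=2, X=1) weight 1/512
  (Y=1, Z=1, W=1, U=3, X=1) weight 1/512
  (Y=1, Z=2, W=0, U=0, X=0) weight 1/512
  … 51 more
Group by X:
  weight(X=0) = 15/112
  weight(X=1) = 43/336
Total weight = 15/112 + 43/336 = 11/42
P(X=0 | obs) = 15/112 / 11/42 = 45/88
P(X=1 | obs) = 43/336 / 11/42 = 43/88

P(X = 0 | obs) = 45/88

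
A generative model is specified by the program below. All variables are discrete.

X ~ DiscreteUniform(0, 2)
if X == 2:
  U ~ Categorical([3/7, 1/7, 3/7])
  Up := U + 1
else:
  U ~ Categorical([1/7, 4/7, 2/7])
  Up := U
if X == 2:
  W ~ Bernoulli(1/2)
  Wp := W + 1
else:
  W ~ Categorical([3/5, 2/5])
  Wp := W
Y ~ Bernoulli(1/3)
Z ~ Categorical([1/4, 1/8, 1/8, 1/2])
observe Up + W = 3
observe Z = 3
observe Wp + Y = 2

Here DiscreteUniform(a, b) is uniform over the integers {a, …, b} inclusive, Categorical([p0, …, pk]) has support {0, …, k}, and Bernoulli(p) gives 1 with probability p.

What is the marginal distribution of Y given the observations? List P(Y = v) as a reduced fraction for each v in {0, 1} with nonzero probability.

Enumerate traces; 4 have nonzero weight after conditioning:
  (X=0, U=2, W=1, Y=1, Z=3) weight 2/315
  (X=1, U=2, W=1, Y=1, Z=3) weight 2/315
  (X=2, U=1, W=1, Y=0, Z=3) weight 1/126
  (X=2, U=2, W=0, Y=1, Z=3) weight 1/84
Group by Y:
  weight(Y=0) = 1/126
  weight(Y=1) = 31/1260
Total weight = 1/126 + 31/1260 = 41/1260
P(Y=0 | obs) = 1/126 / 41/1260 = 10/41
P(Y=1 | obs) = 31/1260 / 41/1260 = 31/41

P(Y=0) = 10/41, P(Y=1) = 31/41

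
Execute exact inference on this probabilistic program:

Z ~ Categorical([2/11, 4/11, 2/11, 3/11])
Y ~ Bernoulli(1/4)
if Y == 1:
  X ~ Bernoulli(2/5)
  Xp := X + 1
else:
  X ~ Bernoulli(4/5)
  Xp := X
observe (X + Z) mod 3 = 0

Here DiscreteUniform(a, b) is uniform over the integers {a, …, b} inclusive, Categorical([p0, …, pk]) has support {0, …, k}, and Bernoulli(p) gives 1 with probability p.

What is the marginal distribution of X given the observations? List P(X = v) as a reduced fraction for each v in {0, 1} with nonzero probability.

Enumerate traces; 6 have nonzero weight after conditioning:
  (Z=0, Y=0, X=0) weight 3/110
  (Z=0, Y=1, X=0) weight 3/110
  (Z=2, Y=0, X=1) weight 6/55
  (Z=2, Y=1, X=1) weight 1/55
  (Z=3, Y=0, X=0) weight 9/220
  (Z=3, Y=1, X=0) weight 9/220
Group by X:
  weight(X=0) = 3/22
  weight(X=1) = 7/55
Total weight = 3/22 + 7/55 = 29/110
P(X=0 | obs) = 3/22 / 29/110 = 15/29
P(X=1 | obs) = 7/55 / 29/110 = 14/29

P(X=0) = 15/29, P(X=1) = 14/29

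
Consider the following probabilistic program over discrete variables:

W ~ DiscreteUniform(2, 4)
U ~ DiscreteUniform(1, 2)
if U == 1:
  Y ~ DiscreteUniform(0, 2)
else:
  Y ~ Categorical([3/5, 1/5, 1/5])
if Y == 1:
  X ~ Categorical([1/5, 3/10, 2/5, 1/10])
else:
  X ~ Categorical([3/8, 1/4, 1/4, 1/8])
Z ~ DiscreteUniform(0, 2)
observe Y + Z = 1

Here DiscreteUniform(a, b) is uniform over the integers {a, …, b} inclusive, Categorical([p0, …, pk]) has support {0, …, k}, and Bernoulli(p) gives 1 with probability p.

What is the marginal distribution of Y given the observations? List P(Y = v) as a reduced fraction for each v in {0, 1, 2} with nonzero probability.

P(Y=0) = 7/11, P(Y=1) = 4/11

Enumerate traces; 48 have nonzero weight after conditioning:
  (W=2, U=1, Y=0, X=0, Z=1) weight 1/144
  (W=2, U=1, Y=0, X=1, Z=1) weight 1/216
  (W=2, U=1, Y=0, X=2, Z=1) weight 1/216
  (W=2, U=1, Y=0, X=3, Z=1) weight 1/432
  (W=2, U=1, Y=1, X=0, Z=0) weight 1/270
  (W=2, U=1, Y=1, X=1, Z=0) weight 1/180
  (W=2, U=1, Y=1, X=2, Z=0) weight 1/135
  (W=2, U=1, Y=1, X=3, Z=0) weight 1/540
  … 40 more
Group by Y:
  weight(Y=0) = 7/45
  weight(Y=1) = 4/45
Total weight = 7/45 + 4/45 = 11/45
P(Y=0 | obs) = 7/45 / 11/45 = 7/11
P(Y=1 | obs) = 4/45 / 11/45 = 4/11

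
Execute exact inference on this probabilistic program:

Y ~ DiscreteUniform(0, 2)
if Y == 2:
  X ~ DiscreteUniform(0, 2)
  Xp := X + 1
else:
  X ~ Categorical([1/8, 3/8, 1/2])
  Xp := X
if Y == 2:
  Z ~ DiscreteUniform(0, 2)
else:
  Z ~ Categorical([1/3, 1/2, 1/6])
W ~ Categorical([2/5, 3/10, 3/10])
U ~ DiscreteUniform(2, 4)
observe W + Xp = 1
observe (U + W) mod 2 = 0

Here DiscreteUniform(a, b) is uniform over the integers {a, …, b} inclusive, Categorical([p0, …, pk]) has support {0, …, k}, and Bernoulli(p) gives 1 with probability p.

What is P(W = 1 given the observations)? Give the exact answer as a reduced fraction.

Enumerate traces; 24 have nonzero weight after conditioning:
  (Y=0, X=0, Z=0, W=1, U=3) weight 1/720
  (Y=0, X=0, Z=1, W=1, U=3) weight 1/480
  (Y=0, X=0, Z=2, W=1, U=3) weight 1/1440
  (Y=0, X=1, Z=0, W=0, U=2) weight 1/180
  (Y=0, X=1, Z=0, W=0, U=4) weight 1/180
  (Y=0, X=1, Z=1, W=0, U=2) weight 1/120
  (Y=0, X=1, Z=1, W=0, U=4) weight 1/120
  (Y=0, X=1, Z=2, W=0, U=2) weight 1/360
  … 16 more
Group by W:
  weight(W=0) = 13/135
  weight(W=1) = 1/120
Total weight = 13/135 + 1/120 = 113/1080
P(W=0 | obs) = 13/135 / 113/1080 = 104/113
P(W=1 | obs) = 1/120 / 113/1080 = 9/113

P(W = 1 | obs) = 9/113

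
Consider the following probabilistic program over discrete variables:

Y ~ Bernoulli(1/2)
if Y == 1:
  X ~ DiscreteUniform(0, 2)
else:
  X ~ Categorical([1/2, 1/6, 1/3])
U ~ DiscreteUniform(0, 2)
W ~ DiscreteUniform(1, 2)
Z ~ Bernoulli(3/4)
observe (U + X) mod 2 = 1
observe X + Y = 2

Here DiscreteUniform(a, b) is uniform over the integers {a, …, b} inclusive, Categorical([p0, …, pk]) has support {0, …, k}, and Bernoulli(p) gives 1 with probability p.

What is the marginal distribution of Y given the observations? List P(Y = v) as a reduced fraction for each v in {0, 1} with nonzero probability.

Enumerate traces; 12 have nonzero weight after conditioning:
  (Y=0, X=2, U=1, W=1, Z=0) weight 1/144
  (Y=0, X=2, U=1, W=1, Z=1) weight 1/48
  (Y=0, X=2, U=1, W=2, Z=0) weight 1/144
  (Y=0, X=2, U=1, W=2, Z=1) weight 1/48
  (Y=1, X=1, U=0, W=1, Z=0) weight 1/144
  (Y=1, X=1, U=0, W=1, Z=1) weight 1/48
  (Y=1, X=1, U=0, W=2, Z=0) weight 1/144
  (Y=1, X=1, U=0, W=2, Z=1) weight 1/48
  … 4 more
Group by Y:
  weight(Y=0) = 1/18
  weight(Y=1) = 1/9
Total weight = 1/18 + 1/9 = 1/6
P(Y=0 | obs) = 1/18 / 1/6 = 1/3
P(Y=1 | obs) = 1/9 / 1/6 = 2/3

P(Y=0) = 1/3, P(Y=1) = 2/3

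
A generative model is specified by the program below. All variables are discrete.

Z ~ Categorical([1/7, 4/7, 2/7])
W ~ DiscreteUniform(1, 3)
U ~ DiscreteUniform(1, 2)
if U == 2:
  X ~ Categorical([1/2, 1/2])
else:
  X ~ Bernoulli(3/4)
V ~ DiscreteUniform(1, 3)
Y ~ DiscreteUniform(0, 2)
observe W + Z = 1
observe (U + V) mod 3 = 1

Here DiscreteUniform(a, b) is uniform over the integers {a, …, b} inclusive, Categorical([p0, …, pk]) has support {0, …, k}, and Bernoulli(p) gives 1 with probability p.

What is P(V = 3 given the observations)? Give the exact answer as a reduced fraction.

Enumerate traces; 12 have nonzero weight after conditioning:
  (Z=0, W=1, U=1, X=0, V=3, Y=0) weight 1/1512
  (Z=0, W=1, U=1, X=0, V=3, Y=1) weight 1/1512
  (Z=0, W=1, U=1, X=0, V=3, Y=2) weight 1/1512
  (Z=0, W=1, U=1, X=1, V=3, Y=0) weight 1/504
  (Z=0, W=1, U=1, X=1, V=3, Y=1) weight 1/504
  (Z=0, W=1, U=1, X=1, V=3, Y=2) weight 1/504
  (Z=0, W=1, U=2, X=0, V=2, Y=0) weight 1/756
  (Z=0, W=1, U=2, X=0, V=2, Y=1) weight 1/756
  … 4 more
Group by V:
  weight(V=2) = 1/126
  weight(V=3) = 1/126
Total weight = 1/126 + 1/126 = 1/63
P(V=2 | obs) = 1/126 / 1/63 = 1/2
P(V=3 | obs) = 1/126 / 1/63 = 1/2

P(V = 3 | obs) = 1/2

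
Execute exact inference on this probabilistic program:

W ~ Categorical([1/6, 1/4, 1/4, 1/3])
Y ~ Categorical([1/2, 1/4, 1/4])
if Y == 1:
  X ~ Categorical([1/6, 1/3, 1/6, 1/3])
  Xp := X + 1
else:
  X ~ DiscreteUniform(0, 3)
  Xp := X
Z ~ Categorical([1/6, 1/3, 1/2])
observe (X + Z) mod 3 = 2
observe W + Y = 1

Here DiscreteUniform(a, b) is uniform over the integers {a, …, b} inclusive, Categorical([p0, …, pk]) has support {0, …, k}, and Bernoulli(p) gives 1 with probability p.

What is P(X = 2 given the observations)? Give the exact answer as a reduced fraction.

Enumerate traces; 8 have nonzero weight after conditioning:
  (W=0, Y=1, X=0, Z=2) weight 1/288
  (W=0, Y=1, X=1, Z=1) weight 1/216
  (W=0, Y=1, X=2, Z=0) weight 1/864
  (W=0, Y=1, X=3, Z=2) weight 1/144
  (W=1, Y=0, X=0, Z=2) weight 1/64
  (W=1, Y=0, X=1, Z=1) weight 1/96
  (W=1, Y=0, X=2, Z=0) weight 1/192
  (W=1, Y=0, X=3, Z=2) weight 1/64
Group by X:
  weight(X=0) = 11/576
  weight(X=1) = 13/864
  weight(X=2) = 11/1728
  weight(X=3) = 13/576
Total weight = 11/576 + 13/864 + 11/1728 + 13/576 = 109/1728
P(X=0 | obs) = 11/576 / 109/1728 = 33/109
P(X=1 | obs) = 13/864 / 109/1728 = 26/109
P(X=2 | obs) = 11/1728 / 109/1728 = 11/109
P(X=3 | obs) = 13/576 / 109/1728 = 39/109

P(X = 2 | obs) = 11/109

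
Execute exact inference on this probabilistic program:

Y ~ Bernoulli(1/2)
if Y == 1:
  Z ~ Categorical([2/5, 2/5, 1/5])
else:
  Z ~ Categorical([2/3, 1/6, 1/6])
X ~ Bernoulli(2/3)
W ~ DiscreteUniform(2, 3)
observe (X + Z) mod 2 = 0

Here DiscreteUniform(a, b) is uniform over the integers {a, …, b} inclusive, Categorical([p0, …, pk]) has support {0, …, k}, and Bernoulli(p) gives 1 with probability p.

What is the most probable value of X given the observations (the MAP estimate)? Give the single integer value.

Enumerate traces; 12 have nonzero weight after conditioning:
  (Y=0, Z=0, X=0, W=2) weight 1/18
  (Y=0, Z=0, X=0, W=3) weight 1/18
  (Y=0, Z=1, X=1, W=2) weight 1/36
  (Y=0, Z=1, X=1, W=3) weight 1/36
  (Y=0, Z=2, X=0, W=2) weight 1/72
  (Y=0, Z=2, X=0, W=3) weight 1/72
  (Y=1, Z=0, X=0, W=2) weight 1/30
  (Y=1, Z=0, X=0, W=3) weight 1/30
  … 4 more
Group by X:
  weight(X=0) = 43/180
  weight(X=1) = 17/90
Total weight = 43/180 + 17/90 = 77/180
P(X=0 | obs) = 43/180 / 77/180 = 43/77
P(X=1 | obs) = 17/90 / 77/180 = 34/77
argmax = 0

argmax_v P(X = v | obs) = 0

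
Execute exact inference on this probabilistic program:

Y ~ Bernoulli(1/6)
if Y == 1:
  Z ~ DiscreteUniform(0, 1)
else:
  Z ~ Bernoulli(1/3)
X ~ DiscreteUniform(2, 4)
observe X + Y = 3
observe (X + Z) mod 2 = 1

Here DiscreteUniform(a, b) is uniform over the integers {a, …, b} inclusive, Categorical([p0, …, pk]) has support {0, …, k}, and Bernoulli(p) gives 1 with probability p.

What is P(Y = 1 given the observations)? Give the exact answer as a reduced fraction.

Enumerate traces; 2 have nonzero weight after conditioning:
  (Y=0, Z=0, X=3) weight 5/27
  (Y=1, Z=1, X=2) weight 1/36
Group by Y:
  weight(Y=0) = 5/27
  weight(Y=1) = 1/36
Total weight = 5/27 + 1/36 = 23/108
P(Y=0 | obs) = 5/27 / 23/108 = 20/23
P(Y=1 | obs) = 1/36 / 23/108 = 3/23

P(Y = 1 | obs) = 3/23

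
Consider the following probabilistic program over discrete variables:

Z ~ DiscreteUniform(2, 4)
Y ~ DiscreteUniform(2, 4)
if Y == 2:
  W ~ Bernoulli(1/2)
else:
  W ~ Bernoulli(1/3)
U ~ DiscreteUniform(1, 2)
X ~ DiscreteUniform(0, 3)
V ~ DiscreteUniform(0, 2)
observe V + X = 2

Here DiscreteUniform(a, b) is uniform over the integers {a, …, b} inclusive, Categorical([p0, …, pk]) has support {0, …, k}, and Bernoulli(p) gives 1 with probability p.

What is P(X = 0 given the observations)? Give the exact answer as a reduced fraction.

P(X = 0 | obs) = 1/3

Enumerate traces; 108 have nonzero weight after conditioning:
  (Z=2, Y=2, W=0, U=1, X=0, V=2) weight 1/432
  (Z=2, Y=2, W=0, U=1, X=1, V=1) weight 1/432
  (Z=2, Y=2, W=0, U=1, X=2, V=0) weight 1/432
  (Z=2, Y=2, W=0, U=2, X=0, V=2) weight 1/432
  (Z=2, Y=2, W=0, U=2, X=1, V=1) weight 1/432
  (Z=2, Y=2, W=0, U=2, X=2, V=0) weight 1/432
  (Z=2, Y=2, W=1, U=1, X=0, V=2) weight 1/432
  (Z=2, Y=2, W=1, U=1, X=1, V=1) weight 1/432
  … 100 more
Group by X:
  weight(X=0) = 1/12
  weight(X=1) = 1/12
  weight(X=2) = 1/12
Total weight = 1/12 + 1/12 + 1/12 = 1/4
P(X=0 | obs) = 1/12 / 1/4 = 1/3
P(X=1 | obs) = 1/12 / 1/4 = 1/3
P(X=2 | obs) = 1/12 / 1/4 = 1/3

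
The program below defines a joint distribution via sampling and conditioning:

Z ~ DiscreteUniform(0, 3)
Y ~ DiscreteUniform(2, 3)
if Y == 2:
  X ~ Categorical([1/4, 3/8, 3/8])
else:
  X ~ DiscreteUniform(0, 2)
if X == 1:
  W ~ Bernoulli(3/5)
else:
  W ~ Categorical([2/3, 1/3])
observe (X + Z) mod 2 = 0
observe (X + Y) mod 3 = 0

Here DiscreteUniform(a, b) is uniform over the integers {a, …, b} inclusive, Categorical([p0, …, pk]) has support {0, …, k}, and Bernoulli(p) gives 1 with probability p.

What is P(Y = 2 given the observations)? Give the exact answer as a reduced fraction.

Enumerate traces; 8 have nonzero weight after conditioning:
  (Z=0, Y=3, X=0, W=0) weight 1/36
  (Z=0, Y=3, X=0, W=1) weight 1/72
  (Z=1, Y=2, X=1, W=0) weight 3/160
  (Z=1, Y=2, X=1, W=1) weight 9/320
  (Z=2, Y=3, X=0, W=0) weight 1/36
  (Z=2, Y=3, X=0, W=1) weight 1/72
  (Z=3, Y=2, X=1, W=0) weight 3/160
  (Z=3, Y=2, X=1, W=1) weight 9/320
Group by Y:
  weight(Y=2) = 3/32
  weight(Y=3) = 1/12
Total weight = 3/32 + 1/12 = 17/96
P(Y=2 | obs) = 3/32 / 17/96 = 9/17
P(Y=3 | obs) = 1/12 / 17/96 = 8/17

P(Y = 2 | obs) = 9/17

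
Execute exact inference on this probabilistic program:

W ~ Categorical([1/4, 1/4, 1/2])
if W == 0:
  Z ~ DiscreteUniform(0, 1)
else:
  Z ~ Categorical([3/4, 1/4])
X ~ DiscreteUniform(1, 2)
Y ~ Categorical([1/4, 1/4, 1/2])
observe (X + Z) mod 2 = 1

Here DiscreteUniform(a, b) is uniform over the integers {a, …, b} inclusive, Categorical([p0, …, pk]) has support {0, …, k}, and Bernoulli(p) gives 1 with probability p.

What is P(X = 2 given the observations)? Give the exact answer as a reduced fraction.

P(X = 2 | obs) = 5/16

Enumerate traces; 18 have nonzero weight after conditioning:
  (W=0, Z=0, X=1, Y=0) weight 1/64
  (W=0, Z=0, X=1, Y=1) weight 1/64
  (W=0, Z=0, X=1, Y=2) weight 1/32
  (W=0, Z=1, X=2, Y=0) weight 1/64
  (W=0, Z=1, X=2, Y=1) weight 1/64
  (W=0, Z=1, X=2, Y=2) weight 1/32
  (W=1, Z=0, X=1, Y=0) weight 3/128
  (W=1, Z=0, X=1, Y=1) weight 3/128
  … 10 more
Group by X:
  weight(X=1) = 11/32
  weight(X=2) = 5/32
Total weight = 11/32 + 5/32 = 1/2
P(X=1 | obs) = 11/32 / 1/2 = 11/16
P(X=2 | obs) = 5/32 / 1/2 = 5/16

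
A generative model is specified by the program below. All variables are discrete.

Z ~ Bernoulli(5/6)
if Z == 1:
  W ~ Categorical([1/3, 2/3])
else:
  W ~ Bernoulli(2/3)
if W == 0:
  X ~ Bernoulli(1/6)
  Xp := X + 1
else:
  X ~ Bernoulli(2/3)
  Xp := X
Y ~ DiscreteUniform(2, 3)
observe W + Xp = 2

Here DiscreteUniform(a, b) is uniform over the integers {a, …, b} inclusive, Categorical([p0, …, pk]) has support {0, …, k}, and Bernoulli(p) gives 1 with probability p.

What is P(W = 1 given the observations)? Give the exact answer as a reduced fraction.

P(W = 1 | obs) = 8/9

Enumerate traces; 8 have nonzero weight after conditioning:
  (Z=0, W=0, X=1, Y=2) weight 1/216
  (Z=0, W=0, X=1, Y=3) weight 1/216
  (Z=0, W=1, X=1, Y=2) weight 1/27
  (Z=0, W=1, X=1, Y=3) weight 1/27
  (Z=1, W=0, X=1, Y=2) weight 5/216
  (Z=1, W=0, X=1, Y=3) weight 5/216
  (Z=1, W=1, X=1, Y=2) weight 5/27
  (Z=1, W=1, X=1, Y=3) weight 5/27
Group by W:
  weight(W=0) = 1/18
  weight(W=1) = 4/9
Total weight = 1/18 + 4/9 = 1/2
P(W=0 | obs) = 1/18 / 1/2 = 1/9
P(W=1 | obs) = 4/9 / 1/2 = 8/9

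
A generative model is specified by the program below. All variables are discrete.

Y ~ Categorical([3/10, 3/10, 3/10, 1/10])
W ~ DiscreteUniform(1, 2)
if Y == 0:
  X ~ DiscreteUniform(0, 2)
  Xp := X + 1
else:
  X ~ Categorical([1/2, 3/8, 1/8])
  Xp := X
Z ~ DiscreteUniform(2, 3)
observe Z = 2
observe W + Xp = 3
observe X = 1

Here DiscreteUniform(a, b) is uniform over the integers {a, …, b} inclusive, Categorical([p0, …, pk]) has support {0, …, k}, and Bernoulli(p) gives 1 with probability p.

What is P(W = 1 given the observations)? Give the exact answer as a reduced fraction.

Enumerate traces; 4 have nonzero weight after conditioning:
  (Y=0, W=1, X=1, Z=2) weight 1/40
  (Y=1, W=2, X=1, Z=2) weight 9/320
  (Y=2, W=2, X=1, Z=2) weight 9/320
  (Y=3, W=2, X=1, Z=2) weight 3/320
Group by W:
  weight(W=1) = 1/40
  weight(W=2) = 21/320
Total weight = 1/40 + 21/320 = 29/320
P(W=1 | obs) = 1/40 / 29/320 = 8/29
P(W=2 | obs) = 21/320 / 29/320 = 21/29

P(W = 1 | obs) = 8/29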